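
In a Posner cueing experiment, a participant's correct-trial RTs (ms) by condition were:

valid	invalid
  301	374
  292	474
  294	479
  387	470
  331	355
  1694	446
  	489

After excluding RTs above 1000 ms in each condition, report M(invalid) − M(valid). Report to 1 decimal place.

valid: exclude 1694
M(valid) = 1605/5 = 321.000
M(invalid) = 3087/7 = 441.000
Difference = 441.000 − 321.000 = 120.000 ms

120.0 ms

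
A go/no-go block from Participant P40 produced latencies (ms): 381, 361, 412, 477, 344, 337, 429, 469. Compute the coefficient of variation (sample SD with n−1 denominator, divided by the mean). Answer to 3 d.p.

n = 8, Σ = 3210, M = 401.2500
Σ(x−M)² = 20649.500; s = √(20649.500/7) = 54.3132
CV = 54.3132 / 401.2500 = 0.13536

0.135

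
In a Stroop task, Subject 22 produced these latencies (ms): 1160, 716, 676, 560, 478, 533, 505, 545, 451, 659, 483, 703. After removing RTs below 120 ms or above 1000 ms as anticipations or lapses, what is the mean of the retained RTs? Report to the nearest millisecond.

574 ms

Excluded: 1160
Retained (n=11): Σ = 6309
Mean = 6309/11 = 573.5455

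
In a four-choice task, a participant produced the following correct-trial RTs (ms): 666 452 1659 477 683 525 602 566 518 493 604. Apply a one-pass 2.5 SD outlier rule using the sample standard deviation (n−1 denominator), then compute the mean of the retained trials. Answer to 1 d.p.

558.6 ms

n = 11, ΣRT = 7245, M = 658.636
Σ(x−M)² = 1156912.55; s = √(1156912.55/10) = 340.134
Cutoffs: 658.636 ± 2.5·340.134 → [-191.7, 1509.0]
Outside: 1659 → excluded.
Retained (n=10): Σ = 5586, mean = 5586/10 = 558.600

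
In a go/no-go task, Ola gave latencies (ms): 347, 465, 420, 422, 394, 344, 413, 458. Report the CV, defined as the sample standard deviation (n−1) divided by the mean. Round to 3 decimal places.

0.110

n = 8, Σ = 3263, M = 407.8750
Σ(x−M)² = 14126.875; s = √(14126.875/7) = 44.9235
CV = 44.9235 / 407.8750 = 0.11014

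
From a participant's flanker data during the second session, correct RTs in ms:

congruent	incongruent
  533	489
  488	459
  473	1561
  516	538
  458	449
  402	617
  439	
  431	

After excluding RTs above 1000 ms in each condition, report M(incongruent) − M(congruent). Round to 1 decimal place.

incongruent: exclude 1561
M(congruent) = 3740/8 = 467.500
M(incongruent) = 2552/5 = 510.400
Difference = 510.400 − 467.500 = 42.900 ms

42.9 ms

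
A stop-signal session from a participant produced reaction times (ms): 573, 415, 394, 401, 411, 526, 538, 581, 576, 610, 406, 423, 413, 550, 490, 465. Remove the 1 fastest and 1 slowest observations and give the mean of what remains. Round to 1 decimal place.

Sorted: 394, 401, 406, 411, 413, 415, 423, 465, 490, 526, 538, 550, 573, 576, 581, 610
Drop lowest 1 (394) and highest 1 (610)
Remaining (n=14): Σ = 6768, mean = 6768/14 = 483.429

483.4 ms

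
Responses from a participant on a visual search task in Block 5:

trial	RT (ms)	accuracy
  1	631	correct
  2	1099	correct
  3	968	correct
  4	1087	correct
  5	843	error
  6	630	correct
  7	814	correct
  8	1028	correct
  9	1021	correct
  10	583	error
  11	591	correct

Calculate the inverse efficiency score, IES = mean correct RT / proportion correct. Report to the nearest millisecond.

1069 ms

Correct trials (n=9): 631, 1099, 968, 1087, 630, 814, 1028, 1021, 591
Mean correct RT = 7869/9 = 874.3333 ms
Proportion correct = 9/11
IES = 874.3333 / (9/11) = 1068.630 ms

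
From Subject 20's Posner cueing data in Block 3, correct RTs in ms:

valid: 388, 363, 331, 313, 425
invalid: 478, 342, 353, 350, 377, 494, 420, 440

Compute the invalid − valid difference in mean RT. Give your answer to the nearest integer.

43 ms

M(valid) = 1820/5 = 364.000
M(invalid) = 3254/8 = 406.750
Difference = 406.750 − 364.000 = 42.750 ms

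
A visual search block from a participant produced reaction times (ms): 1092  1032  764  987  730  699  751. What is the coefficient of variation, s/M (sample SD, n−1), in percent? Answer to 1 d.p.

n = 7, Σ = 6055, M = 865.0000
Σ(x−M)² = 163280.000; s = √(163280.000/6) = 164.9646
CV = 164.9646 / 865.0000 = 0.19071 = 19.071%

19.1%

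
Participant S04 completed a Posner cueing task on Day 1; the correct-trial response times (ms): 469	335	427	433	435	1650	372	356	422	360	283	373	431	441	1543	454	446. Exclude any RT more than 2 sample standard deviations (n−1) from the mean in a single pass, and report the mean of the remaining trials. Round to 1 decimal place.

402.5 ms

n = 17, ΣRT = 9230, M = 542.941
Σ(x−M)² = 2560526.94; s = √(2560526.94/16) = 400.041
Cutoffs: 542.941 ± 2·400.041 → [-257.1, 1343.0]
Outside: 1543, 1650 → excluded.
Retained (n=15): Σ = 6037, mean = 6037/15 = 402.467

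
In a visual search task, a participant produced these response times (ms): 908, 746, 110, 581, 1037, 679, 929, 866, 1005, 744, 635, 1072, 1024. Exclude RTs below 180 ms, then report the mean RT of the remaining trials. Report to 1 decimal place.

852.2 ms

Excluded: 110
Retained (n=12): Σ = 10226
Mean = 10226/12 = 852.1667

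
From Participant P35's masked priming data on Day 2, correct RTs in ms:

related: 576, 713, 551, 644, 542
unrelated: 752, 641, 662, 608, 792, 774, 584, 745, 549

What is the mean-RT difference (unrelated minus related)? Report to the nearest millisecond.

M(related) = 3026/5 = 605.200
M(unrelated) = 6107/9 = 678.556
Difference = 678.556 − 605.200 = 73.356 ms

73 ms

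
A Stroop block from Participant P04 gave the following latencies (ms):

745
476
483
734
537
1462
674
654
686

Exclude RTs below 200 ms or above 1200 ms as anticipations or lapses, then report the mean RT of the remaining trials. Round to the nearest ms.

Excluded: 1462
Retained (n=8): Σ = 4989
Mean = 4989/8 = 623.6250

624 ms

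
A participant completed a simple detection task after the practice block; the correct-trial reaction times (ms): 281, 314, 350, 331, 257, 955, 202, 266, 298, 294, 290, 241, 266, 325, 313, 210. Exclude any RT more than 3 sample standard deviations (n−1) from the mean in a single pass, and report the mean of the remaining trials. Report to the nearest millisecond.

n = 16, ΣRT = 5193, M = 324.562
Σ(x−M)² = 449669.94; s = √(449669.94/15) = 173.142
Cutoffs: 324.562 ± 3·173.142 → [-194.9, 844.0]
Outside: 955 → excluded.
Retained (n=15): Σ = 4238, mean = 4238/15 = 282.533

283 ms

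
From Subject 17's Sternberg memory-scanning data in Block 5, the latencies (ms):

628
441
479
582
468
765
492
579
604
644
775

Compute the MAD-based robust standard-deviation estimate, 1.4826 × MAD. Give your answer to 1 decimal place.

133.4 ms

Sorted: 441, 468, 479, 492, 579, 582, 604, 628, 644, 765, 775 → median = 582
|x − 582| sorted: 0, 3, 22, 46, 62, 90, 103, 114, 141, 183, 193 → MAD = 90
Robust SD ≈ 1.4826 × 90 = 133.434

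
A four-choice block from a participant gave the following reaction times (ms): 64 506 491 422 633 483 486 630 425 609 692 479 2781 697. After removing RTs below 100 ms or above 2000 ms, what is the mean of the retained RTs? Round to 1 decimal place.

546.1 ms

Excluded: 64, 2781
Retained (n=12): Σ = 6553
Mean = 6553/12 = 546.0833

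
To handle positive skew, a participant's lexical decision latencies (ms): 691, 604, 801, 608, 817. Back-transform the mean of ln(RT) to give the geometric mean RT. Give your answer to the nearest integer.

698 ms

ln(RT): 6.5381, 6.4036, 6.6859, 6.4102, 6.7056
Mean ln(RT) = 32.7434/5 = 6.54868
Geometric mean = exp(6.54868) = 698.32 ms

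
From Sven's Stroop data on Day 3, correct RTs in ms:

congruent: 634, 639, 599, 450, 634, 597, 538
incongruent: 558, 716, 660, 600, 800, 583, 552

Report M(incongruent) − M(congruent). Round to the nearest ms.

M(congruent) = 4091/7 = 584.429
M(incongruent) = 4469/7 = 638.429
Difference = 638.429 − 584.429 = 54.000 ms

54 ms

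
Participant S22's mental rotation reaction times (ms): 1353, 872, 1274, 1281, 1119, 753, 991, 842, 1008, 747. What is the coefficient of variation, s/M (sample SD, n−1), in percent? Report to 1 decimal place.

21.9%

n = 10, Σ = 10240, M = 1024.0000
Σ(x−M)² = 453558.000; s = √(453558.000/9) = 224.4890
CV = 224.4890 / 1024.0000 = 0.21923 = 21.923%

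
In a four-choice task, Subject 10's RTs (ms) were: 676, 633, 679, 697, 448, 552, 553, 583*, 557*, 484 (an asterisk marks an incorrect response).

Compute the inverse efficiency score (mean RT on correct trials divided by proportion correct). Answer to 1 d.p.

737.8 ms

Correct trials (n=8): 676, 633, 679, 697, 448, 552, 553, 484
Mean correct RT = 4722/8 = 590.2500 ms
Proportion correct = 8/10
IES = 590.2500 / (8/10) = 737.812 ms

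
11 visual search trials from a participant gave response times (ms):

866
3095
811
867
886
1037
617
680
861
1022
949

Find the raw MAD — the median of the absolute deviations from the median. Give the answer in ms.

82 ms

Sorted: 617, 680, 811, 861, 866, 867, 886, 949, 1022, 1037, 3095 → median = 867
|x − 867|: 1, 2228, 56, 0, 19, 170, 250, 187, 6, 155, 82
Sorted deviations: 0, 1, 6, 19, 56, 82, 155, 170, 187, 250, 2228 → MAD = 82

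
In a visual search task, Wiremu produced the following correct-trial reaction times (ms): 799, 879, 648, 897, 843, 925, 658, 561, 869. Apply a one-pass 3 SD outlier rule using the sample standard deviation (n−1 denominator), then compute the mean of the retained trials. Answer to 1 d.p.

786.6 ms

n = 9, ΣRT = 7079, M = 786.556
Σ(x−M)² = 136648.22; s = √(136648.22/8) = 130.694
Cutoffs: 786.556 ± 3·130.694 → [394.5, 1178.6]
No RTs fall outside the cutoffs; all 9 retained. Mean = 7079/9 = 786.556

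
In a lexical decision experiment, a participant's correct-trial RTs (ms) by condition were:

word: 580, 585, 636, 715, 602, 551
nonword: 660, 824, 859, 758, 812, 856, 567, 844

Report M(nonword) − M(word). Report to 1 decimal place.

M(word) = 3669/6 = 611.500
M(nonword) = 6180/8 = 772.500
Difference = 772.500 − 611.500 = 161.000 ms

161.0 ms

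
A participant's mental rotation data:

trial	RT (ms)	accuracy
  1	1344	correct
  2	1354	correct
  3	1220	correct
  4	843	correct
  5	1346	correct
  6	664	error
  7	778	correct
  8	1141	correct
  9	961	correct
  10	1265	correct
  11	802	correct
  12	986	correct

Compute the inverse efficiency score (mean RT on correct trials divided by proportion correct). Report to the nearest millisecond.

1194 ms

Correct trials (n=11): 1344, 1354, 1220, 843, 1346, 778, 1141, 961, 1265, 802, 986
Mean correct RT = 12040/11 = 1094.5455 ms
Proportion correct = 11/12
IES = 1094.5455 / (11/12) = 1194.050 ms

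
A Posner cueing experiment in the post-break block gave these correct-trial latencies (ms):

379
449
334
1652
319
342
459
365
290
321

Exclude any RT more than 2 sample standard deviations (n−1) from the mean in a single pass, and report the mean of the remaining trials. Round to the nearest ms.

362 ms

n = 10, ΣRT = 4910, M = 491.000
Σ(x−M)² = 1524864.00; s = √(1524864.00/9) = 411.618
Cutoffs: 491.000 ± 2·411.618 → [-332.2, 1314.2]
Outside: 1652 → excluded.
Retained (n=9): Σ = 3258, mean = 3258/9 = 362.000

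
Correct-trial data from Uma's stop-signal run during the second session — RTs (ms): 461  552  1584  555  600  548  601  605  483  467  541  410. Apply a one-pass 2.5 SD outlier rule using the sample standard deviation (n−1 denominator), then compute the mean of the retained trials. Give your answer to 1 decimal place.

n = 12, ΣRT = 7407, M = 617.250
Σ(x−M)² = 1062024.25; s = √(1062024.25/11) = 310.721
Cutoffs: 617.250 ± 2.5·310.721 → [-159.6, 1394.1]
Outside: 1584 → excluded.
Retained (n=11): Σ = 5823, mean = 5823/11 = 529.364

529.4 ms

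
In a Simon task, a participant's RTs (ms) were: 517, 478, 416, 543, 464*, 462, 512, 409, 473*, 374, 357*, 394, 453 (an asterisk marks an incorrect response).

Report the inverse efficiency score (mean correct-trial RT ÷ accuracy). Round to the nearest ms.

593 ms

Correct trials (n=10): 517, 478, 416, 543, 462, 512, 409, 374, 394, 453
Mean correct RT = 4558/10 = 455.8000 ms
Proportion correct = 10/13
IES = 455.8000 / (10/13) = 592.540 ms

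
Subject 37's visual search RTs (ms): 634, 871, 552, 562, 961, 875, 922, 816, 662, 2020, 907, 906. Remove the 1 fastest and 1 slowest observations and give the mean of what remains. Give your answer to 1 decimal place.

Sorted: 552, 562, 634, 662, 816, 871, 875, 906, 907, 922, 961, 2020
Drop lowest 1 (552) and highest 1 (2020)
Remaining (n=10): Σ = 8116, mean = 8116/10 = 811.600

811.6 ms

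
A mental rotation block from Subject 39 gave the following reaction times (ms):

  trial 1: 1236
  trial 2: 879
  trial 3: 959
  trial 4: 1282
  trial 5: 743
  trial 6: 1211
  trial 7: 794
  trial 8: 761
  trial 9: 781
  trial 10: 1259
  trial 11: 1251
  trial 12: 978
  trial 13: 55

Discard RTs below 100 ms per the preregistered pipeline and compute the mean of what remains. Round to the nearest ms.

Excluded: 55
Retained (n=12): Σ = 12134
Mean = 12134/12 = 1011.1667

1011 ms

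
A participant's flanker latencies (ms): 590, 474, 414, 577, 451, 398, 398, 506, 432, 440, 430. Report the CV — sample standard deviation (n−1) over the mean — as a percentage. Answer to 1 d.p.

14.4%

n = 11, Σ = 5110, M = 464.5455
Σ(x−M)² = 44642.727; s = √(44642.727/10) = 66.8152
CV = 66.8152 / 464.5455 = 0.14383 = 14.383%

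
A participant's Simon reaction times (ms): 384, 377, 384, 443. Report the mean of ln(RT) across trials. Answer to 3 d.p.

5.982

ln(RT): 5.9506, 5.9322, 5.9506, 6.0936
Σ ln(RT) = 23.9271
Mean = 23.9271/4 = 5.98178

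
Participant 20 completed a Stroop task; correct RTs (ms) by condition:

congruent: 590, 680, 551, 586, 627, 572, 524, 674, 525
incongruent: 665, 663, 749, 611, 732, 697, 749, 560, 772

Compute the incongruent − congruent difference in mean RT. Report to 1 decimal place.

96.6 ms

M(congruent) = 5329/9 = 592.111
M(incongruent) = 6198/9 = 688.667
Difference = 688.667 − 592.111 = 96.556 ms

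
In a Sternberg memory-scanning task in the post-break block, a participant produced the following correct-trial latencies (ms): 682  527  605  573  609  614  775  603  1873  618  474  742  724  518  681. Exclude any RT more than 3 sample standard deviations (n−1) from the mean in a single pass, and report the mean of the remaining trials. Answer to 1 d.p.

n = 15, ΣRT = 10618, M = 707.867
Σ(x−M)² = 1554743.73; s = √(1554743.73/14) = 333.246
Cutoffs: 707.867 ± 3·333.246 → [-291.9, 1707.6]
Outside: 1873 → excluded.
Retained (n=14): Σ = 8745, mean = 8745/14 = 624.643

624.6 ms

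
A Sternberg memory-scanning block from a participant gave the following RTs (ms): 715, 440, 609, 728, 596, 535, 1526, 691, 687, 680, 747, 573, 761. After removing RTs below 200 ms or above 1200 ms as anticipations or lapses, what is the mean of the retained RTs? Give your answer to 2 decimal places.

646.83 ms

Excluded: 1526
Retained (n=12): Σ = 7762
Mean = 7762/12 = 646.8333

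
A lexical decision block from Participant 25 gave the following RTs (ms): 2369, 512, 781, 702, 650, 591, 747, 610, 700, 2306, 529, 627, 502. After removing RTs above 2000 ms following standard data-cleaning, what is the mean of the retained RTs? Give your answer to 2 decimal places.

631.91 ms

Excluded: 2306, 2369
Retained (n=11): Σ = 6951
Mean = 6951/11 = 631.9091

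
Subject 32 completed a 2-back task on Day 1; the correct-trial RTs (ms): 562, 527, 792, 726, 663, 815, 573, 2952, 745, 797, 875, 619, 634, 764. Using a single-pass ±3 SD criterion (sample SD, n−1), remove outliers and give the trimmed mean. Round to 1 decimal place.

699.4 ms

n = 14, ΣRT = 12044, M = 860.286
Σ(x−M)² = 4857730.86; s = √(4857730.86/13) = 611.287
Cutoffs: 860.286 ± 3·611.287 → [-973.6, 2694.1]
Outside: 2952 → excluded.
Retained (n=13): Σ = 9092, mean = 9092/13 = 699.385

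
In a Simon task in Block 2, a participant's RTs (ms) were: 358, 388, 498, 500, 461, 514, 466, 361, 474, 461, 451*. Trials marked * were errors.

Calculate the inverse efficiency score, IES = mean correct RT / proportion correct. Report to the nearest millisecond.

493 ms

Correct trials (n=10): 358, 388, 498, 500, 461, 514, 466, 361, 474, 461
Mean correct RT = 4481/10 = 448.1000 ms
Proportion correct = 10/11
IES = 448.1000 / (10/11) = 492.910 ms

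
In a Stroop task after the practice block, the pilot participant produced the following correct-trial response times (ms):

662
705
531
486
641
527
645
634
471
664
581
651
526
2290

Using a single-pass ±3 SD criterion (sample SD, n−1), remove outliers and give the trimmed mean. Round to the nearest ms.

n = 14, ΣRT = 10014, M = 715.286
Σ(x−M)² = 2742020.86; s = √(2742020.86/13) = 459.265
Cutoffs: 715.286 ± 3·459.265 → [-662.5, 2093.1]
Outside: 2290 → excluded.
Retained (n=13): Σ = 7724, mean = 7724/13 = 594.154

594 ms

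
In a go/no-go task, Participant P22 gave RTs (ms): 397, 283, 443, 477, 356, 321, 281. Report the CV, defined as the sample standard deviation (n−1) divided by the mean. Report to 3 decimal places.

0.210

n = 7, Σ = 2558, M = 365.4286
Σ(x−M)² = 35447.714; s = √(35447.714/6) = 76.8632
CV = 76.8632 / 365.4286 = 0.21034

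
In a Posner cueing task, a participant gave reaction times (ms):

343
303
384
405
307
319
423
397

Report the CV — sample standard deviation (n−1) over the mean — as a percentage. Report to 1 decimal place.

13.3%

n = 8, Σ = 2881, M = 360.1250
Σ(x−M)² = 15966.875; s = √(15966.875/7) = 47.7596
CV = 47.7596 / 360.1250 = 0.13262 = 13.262%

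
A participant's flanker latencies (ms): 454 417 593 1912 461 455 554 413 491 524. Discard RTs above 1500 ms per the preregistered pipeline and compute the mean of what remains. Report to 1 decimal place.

Excluded: 1912
Retained (n=9): Σ = 4362
Mean = 4362/9 = 484.6667

484.7 ms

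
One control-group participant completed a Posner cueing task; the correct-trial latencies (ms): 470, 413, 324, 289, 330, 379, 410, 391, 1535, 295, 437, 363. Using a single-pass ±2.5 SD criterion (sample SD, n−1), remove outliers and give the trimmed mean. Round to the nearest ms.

373 ms

n = 12, ΣRT = 5636, M = 469.667
Σ(x−M)² = 1272434.67; s = √(1272434.67/11) = 340.112
Cutoffs: 469.667 ± 2.5·340.112 → [-380.6, 1319.9]
Outside: 1535 → excluded.
Retained (n=11): Σ = 4101, mean = 4101/11 = 372.818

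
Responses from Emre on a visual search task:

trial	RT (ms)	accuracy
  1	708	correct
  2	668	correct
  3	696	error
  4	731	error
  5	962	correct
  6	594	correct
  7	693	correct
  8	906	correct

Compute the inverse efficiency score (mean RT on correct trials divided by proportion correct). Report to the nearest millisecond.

1007 ms

Correct trials (n=6): 708, 668, 962, 594, 693, 906
Mean correct RT = 4531/6 = 755.1667 ms
Proportion correct = 6/8
IES = 755.1667 / (6/8) = 1006.889 ms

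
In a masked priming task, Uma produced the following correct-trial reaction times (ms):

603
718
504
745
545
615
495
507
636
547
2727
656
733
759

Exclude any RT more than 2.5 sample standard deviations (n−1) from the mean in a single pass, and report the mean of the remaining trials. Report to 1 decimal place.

n = 14, ΣRT = 10790, M = 770.714
Σ(x−M)² = 4233430.86; s = √(4233430.86/13) = 570.656
Cutoffs: 770.714 ± 2.5·570.656 → [-655.9, 2197.4]
Outside: 2727 → excluded.
Retained (n=13): Σ = 8063, mean = 8063/13 = 620.231

620.2 ms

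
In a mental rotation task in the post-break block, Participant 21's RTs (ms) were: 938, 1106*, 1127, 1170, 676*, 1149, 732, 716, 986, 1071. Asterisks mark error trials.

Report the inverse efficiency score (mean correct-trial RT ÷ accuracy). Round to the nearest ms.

1233 ms

Correct trials (n=8): 938, 1127, 1170, 1149, 732, 716, 986, 1071
Mean correct RT = 7889/8 = 986.1250 ms
Proportion correct = 8/10
IES = 986.1250 / (8/10) = 1232.656 ms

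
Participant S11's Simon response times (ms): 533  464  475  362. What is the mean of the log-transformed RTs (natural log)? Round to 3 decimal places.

6.118

ln(RT): 6.2785, 6.1399, 6.1633, 5.8916
Σ ln(RT) = 24.4734
Mean = 24.4734/4 = 6.11834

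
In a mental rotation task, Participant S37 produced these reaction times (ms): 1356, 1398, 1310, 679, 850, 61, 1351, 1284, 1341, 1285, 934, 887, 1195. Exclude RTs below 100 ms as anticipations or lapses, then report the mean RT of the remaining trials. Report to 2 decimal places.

Excluded: 61
Retained (n=12): Σ = 13870
Mean = 13870/12 = 1155.8333

1155.83 ms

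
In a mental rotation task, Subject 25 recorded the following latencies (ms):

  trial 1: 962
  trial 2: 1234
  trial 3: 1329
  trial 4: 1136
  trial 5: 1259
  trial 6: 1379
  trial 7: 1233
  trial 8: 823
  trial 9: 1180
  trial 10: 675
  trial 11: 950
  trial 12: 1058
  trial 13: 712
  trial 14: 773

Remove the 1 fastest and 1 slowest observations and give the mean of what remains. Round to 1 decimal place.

Sorted: 675, 712, 773, 823, 950, 962, 1058, 1136, 1180, 1233, 1234, 1259, 1329, 1379
Drop lowest 1 (675) and highest 1 (1379)
Remaining (n=12): Σ = 12649, mean = 12649/12 = 1054.083

1054.1 ms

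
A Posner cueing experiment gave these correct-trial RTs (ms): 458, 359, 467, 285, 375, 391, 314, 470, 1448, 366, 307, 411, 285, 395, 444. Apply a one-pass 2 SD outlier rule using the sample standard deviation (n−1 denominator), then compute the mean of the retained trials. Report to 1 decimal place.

n = 15, ΣRT = 6775, M = 451.667
Σ(x−M)² = 1119135.33; s = √(1119135.33/14) = 282.734
Cutoffs: 451.667 ± 2·282.734 → [-113.8, 1017.1]
Outside: 1448 → excluded.
Retained (n=14): Σ = 5327, mean = 5327/14 = 380.500

380.5 ms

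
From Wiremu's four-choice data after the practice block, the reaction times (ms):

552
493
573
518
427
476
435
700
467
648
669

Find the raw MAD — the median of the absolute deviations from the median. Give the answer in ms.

55 ms

Sorted: 427, 435, 467, 476, 493, 518, 552, 573, 648, 669, 700 → median = 518
|x − 518|: 34, 25, 55, 0, 91, 42, 83, 182, 51, 130, 151
Sorted deviations: 0, 25, 34, 42, 51, 55, 83, 91, 130, 151, 182 → MAD = 55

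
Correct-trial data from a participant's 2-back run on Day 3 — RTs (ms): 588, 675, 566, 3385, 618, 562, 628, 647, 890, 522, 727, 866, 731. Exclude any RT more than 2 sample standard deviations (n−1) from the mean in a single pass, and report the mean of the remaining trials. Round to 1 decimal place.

n = 13, ΣRT = 11405, M = 877.308
Σ(x−M)² = 6962446.77; s = √(6962446.77/12) = 761.711
Cutoffs: 877.308 ± 2·761.711 → [-646.1, 2400.7]
Outside: 3385 → excluded.
Retained (n=12): Σ = 8020, mean = 8020/12 = 668.333

668.3 ms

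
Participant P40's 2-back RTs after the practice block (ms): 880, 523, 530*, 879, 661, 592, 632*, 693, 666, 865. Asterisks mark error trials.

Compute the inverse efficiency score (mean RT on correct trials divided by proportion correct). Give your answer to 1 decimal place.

899.8 ms

Correct trials (n=8): 880, 523, 879, 661, 592, 693, 666, 865
Mean correct RT = 5759/8 = 719.8750 ms
Proportion correct = 8/10
IES = 719.8750 / (8/10) = 899.844 ms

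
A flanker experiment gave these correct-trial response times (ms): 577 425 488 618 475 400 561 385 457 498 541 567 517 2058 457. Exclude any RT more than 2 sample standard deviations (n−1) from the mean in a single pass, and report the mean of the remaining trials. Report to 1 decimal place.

n = 15, ΣRT = 9024, M = 601.600
Σ(x−M)² = 2335879.60; s = √(2335879.60/14) = 408.471
Cutoffs: 601.600 ± 2·408.471 → [-215.3, 1418.5]
Outside: 2058 → excluded.
Retained (n=14): Σ = 6966, mean = 6966/14 = 497.571

497.6 ms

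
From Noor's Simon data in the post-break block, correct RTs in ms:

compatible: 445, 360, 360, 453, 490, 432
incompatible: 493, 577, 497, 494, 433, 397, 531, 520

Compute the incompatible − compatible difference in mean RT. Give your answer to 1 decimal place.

69.4 ms

M(compatible) = 2540/6 = 423.333
M(incompatible) = 3942/8 = 492.750
Difference = 492.750 − 423.333 = 69.417 ms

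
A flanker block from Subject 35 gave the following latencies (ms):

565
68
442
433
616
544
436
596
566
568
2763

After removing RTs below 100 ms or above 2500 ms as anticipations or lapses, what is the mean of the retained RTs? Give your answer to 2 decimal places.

529.56 ms

Excluded: 68, 2763
Retained (n=9): Σ = 4766
Mean = 4766/9 = 529.5556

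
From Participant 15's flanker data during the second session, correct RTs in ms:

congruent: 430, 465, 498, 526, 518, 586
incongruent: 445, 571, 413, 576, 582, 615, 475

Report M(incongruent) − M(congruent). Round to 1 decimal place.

21.5 ms

M(congruent) = 3023/6 = 503.833
M(incongruent) = 3677/7 = 525.286
Difference = 525.286 − 503.833 = 21.452 ms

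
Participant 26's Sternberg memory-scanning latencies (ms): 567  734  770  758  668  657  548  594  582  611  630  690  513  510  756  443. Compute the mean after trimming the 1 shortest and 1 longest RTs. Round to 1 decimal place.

Sorted: 443, 510, 513, 548, 567, 582, 594, 611, 630, 657, 668, 690, 734, 756, 758, 770
Drop lowest 1 (443) and highest 1 (770)
Remaining (n=14): Σ = 8818, mean = 8818/14 = 629.857

629.9 ms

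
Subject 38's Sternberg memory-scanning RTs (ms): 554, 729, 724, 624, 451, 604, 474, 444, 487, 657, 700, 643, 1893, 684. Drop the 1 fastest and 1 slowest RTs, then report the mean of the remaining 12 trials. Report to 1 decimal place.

610.9 ms

Sorted: 444, 451, 474, 487, 554, 604, 624, 643, 657, 684, 700, 724, 729, 1893
Drop lowest 1 (444) and highest 1 (1893)
Remaining (n=12): Σ = 7331, mean = 7331/12 = 610.917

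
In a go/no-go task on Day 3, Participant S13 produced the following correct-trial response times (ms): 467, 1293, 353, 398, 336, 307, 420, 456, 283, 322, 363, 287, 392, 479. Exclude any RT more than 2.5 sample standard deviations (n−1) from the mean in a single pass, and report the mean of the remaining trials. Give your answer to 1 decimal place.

n = 14, ΣRT = 6156, M = 439.714
Σ(x−M)² = 838566.86; s = √(838566.86/13) = 253.979
Cutoffs: 439.714 ± 2.5·253.979 → [-195.2, 1074.7]
Outside: 1293 → excluded.
Retained (n=13): Σ = 4863, mean = 4863/13 = 374.077

374.1 ms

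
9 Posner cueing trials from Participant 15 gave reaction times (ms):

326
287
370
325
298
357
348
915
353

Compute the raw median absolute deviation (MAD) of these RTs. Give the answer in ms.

Sorted: 287, 298, 325, 326, 348, 353, 357, 370, 915 → median = 348
|x − 348|: 22, 61, 22, 23, 50, 9, 0, 567, 5
Sorted deviations: 0, 5, 9, 22, 22, 23, 50, 61, 567 → MAD = 22

22 ms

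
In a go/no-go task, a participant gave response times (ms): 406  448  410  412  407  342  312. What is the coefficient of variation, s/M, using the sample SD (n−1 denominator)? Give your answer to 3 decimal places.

n = 7, Σ = 2737, M = 391.0000
Σ(x−M)² = 13174.000; s = √(13174.000/6) = 46.8579
CV = 46.8579 / 391.0000 = 0.11984

0.120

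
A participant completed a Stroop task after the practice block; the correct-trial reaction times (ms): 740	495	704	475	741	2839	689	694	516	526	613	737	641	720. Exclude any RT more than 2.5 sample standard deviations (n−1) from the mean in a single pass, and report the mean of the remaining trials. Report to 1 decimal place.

n = 14, ΣRT = 11130, M = 795.000
Σ(x−M)² = 4622026.00; s = √(4622026.00/13) = 596.272
Cutoffs: 795.000 ± 2.5·596.272 → [-695.7, 2285.7]
Outside: 2839 → excluded.
Retained (n=13): Σ = 8291, mean = 8291/13 = 637.769

637.8 ms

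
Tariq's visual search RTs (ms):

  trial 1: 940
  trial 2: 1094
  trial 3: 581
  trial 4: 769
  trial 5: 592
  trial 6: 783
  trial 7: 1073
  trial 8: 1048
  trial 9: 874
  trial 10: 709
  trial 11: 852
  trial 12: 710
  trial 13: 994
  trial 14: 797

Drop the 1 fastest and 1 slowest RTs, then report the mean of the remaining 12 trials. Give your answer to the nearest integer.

Sorted: 581, 592, 709, 710, 769, 783, 797, 852, 874, 940, 994, 1048, 1073, 1094
Drop lowest 1 (581) and highest 1 (1094)
Remaining (n=12): Σ = 10141, mean = 10141/12 = 845.083

845 ms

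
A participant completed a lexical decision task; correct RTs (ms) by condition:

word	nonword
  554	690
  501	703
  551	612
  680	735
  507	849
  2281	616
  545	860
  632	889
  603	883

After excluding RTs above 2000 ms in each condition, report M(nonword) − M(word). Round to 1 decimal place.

word: exclude 2281
M(word) = 4573/8 = 571.625
M(nonword) = 6837/9 = 759.667
Difference = 759.667 − 571.625 = 188.042 ms

188.0 ms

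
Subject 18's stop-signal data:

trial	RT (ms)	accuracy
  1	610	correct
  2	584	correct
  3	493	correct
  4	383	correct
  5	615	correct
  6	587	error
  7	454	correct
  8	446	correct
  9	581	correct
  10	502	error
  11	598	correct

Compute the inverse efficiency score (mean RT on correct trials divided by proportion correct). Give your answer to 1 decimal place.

Correct trials (n=9): 610, 584, 493, 383, 615, 454, 446, 581, 598
Mean correct RT = 4764/9 = 529.3333 ms
Proportion correct = 9/11
IES = 529.3333 / (9/11) = 646.963 ms

647.0 ms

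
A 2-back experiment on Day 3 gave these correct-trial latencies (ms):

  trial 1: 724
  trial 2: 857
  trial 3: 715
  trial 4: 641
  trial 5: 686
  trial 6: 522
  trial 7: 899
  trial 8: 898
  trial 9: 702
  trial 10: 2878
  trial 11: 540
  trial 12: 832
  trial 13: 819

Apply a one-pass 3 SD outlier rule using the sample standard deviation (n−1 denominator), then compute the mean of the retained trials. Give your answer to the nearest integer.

n = 13, ΣRT = 11713, M = 901.000
Σ(x−M)² = 4415276.00; s = √(4415276.00/12) = 606.580
Cutoffs: 901.000 ± 3·606.580 → [-918.7, 2720.7]
Outside: 2878 → excluded.
Retained (n=12): Σ = 8835, mean = 8835/12 = 736.250

736 ms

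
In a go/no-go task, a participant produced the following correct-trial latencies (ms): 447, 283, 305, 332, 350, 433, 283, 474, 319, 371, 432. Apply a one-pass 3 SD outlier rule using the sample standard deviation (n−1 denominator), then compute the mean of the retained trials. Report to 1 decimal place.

366.3 ms

n = 11, ΣRT = 4029, M = 366.273
Σ(x−M)² = 48214.18; s = √(48214.18/10) = 69.436
Cutoffs: 366.273 ± 3·69.436 → [158.0, 574.6]
No RTs fall outside the cutoffs; all 11 retained. Mean = 4029/11 = 366.273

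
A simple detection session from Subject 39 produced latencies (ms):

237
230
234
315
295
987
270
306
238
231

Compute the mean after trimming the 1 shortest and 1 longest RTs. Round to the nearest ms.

266 ms

Sorted: 230, 231, 234, 237, 238, 270, 295, 306, 315, 987
Drop lowest 1 (230) and highest 1 (987)
Remaining (n=8): Σ = 2126, mean = 2126/8 = 265.750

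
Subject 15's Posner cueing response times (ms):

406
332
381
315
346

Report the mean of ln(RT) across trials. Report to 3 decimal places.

5.871

ln(RT): 6.0064, 5.8051, 5.9428, 5.7526, 5.8464
Σ ln(RT) = 29.3533
Mean = 29.3533/5 = 5.87066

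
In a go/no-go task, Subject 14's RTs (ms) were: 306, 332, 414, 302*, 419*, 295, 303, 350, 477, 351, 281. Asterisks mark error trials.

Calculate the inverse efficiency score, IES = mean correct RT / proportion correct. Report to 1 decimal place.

Correct trials (n=9): 306, 332, 414, 295, 303, 350, 477, 351, 281
Mean correct RT = 3109/9 = 345.4444 ms
Proportion correct = 9/11
IES = 345.4444 / (9/11) = 422.210 ms

422.2 ms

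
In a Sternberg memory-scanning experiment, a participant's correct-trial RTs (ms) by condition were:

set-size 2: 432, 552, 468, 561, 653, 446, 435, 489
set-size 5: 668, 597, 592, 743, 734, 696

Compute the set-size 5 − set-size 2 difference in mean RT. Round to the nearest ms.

167 ms

M(set-size 2) = 4036/8 = 504.500
M(set-size 5) = 4030/6 = 671.667
Difference = 671.667 − 504.500 = 167.167 ms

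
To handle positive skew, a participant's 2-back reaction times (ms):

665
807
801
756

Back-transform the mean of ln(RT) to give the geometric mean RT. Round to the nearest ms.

ln(RT): 6.4998, 6.6933, 6.6859, 6.6280
Mean ln(RT) = 26.5070/4 = 6.62675
Geometric mean = exp(6.62675) = 755.03 ms

755 ms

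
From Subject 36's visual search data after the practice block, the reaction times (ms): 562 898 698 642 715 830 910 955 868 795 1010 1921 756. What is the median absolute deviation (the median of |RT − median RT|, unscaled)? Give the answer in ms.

115 ms

Sorted: 562, 642, 698, 715, 756, 795, 830, 868, 898, 910, 955, 1010, 1921 → median = 830
|x − 830|: 268, 68, 132, 188, 115, 0, 80, 125, 38, 35, 180, 1091, 74
Sorted deviations: 0, 35, 38, 68, 74, 80, 115, 125, 132, 180, 188, 268, 1091 → MAD = 115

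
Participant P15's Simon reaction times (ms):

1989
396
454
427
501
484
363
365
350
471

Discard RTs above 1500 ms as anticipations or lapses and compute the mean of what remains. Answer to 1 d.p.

423.4 ms

Excluded: 1989
Retained (n=9): Σ = 3811
Mean = 3811/9 = 423.4444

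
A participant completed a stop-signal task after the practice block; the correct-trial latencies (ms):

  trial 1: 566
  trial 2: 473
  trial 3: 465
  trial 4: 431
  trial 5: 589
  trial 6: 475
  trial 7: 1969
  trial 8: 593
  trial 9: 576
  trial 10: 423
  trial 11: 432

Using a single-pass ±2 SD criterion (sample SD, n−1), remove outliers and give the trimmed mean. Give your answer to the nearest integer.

n = 11, ΣRT = 6992, M = 635.636
Σ(x−M)² = 2000186.55; s = √(2000186.55/10) = 447.234
Cutoffs: 635.636 ± 2·447.234 → [-258.8, 1530.1]
Outside: 1969 → excluded.
Retained (n=10): Σ = 5023, mean = 5023/10 = 502.300

502 ms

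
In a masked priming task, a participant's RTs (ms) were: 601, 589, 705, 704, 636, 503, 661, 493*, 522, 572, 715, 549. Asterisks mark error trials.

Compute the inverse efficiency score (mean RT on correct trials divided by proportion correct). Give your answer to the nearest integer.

Correct trials (n=11): 601, 589, 705, 704, 636, 503, 661, 522, 572, 715, 549
Mean correct RT = 6757/11 = 614.2727 ms
Proportion correct = 11/12
IES = 614.2727 / (11/12) = 670.116 ms

670 ms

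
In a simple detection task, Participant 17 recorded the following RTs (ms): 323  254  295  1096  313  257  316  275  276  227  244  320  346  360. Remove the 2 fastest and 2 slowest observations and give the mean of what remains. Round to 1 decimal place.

297.5 ms

Sorted: 227, 244, 254, 257, 275, 276, 295, 313, 316, 320, 323, 346, 360, 1096
Drop lowest 2 (227, 244) and highest 2 (360, 1096)
Remaining (n=10): Σ = 2975, mean = 2975/10 = 297.500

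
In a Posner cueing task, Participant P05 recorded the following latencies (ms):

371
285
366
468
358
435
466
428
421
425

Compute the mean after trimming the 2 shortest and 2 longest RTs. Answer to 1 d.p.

407.7 ms

Sorted: 285, 358, 366, 371, 421, 425, 428, 435, 466, 468
Drop lowest 2 (285, 358) and highest 2 (466, 468)
Remaining (n=6): Σ = 2446, mean = 2446/6 = 407.667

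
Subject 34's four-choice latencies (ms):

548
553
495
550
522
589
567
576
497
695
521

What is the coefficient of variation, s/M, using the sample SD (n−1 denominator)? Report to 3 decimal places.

n = 11, Σ = 6113, M = 555.7273
Σ(x−M)² = 30622.182; s = √(30622.182/10) = 55.3373
CV = 55.3373 / 555.7273 = 0.09958

0.100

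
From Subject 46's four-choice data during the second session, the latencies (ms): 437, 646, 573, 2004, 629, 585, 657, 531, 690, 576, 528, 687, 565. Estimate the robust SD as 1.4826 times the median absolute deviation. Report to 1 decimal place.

Sorted: 437, 528, 531, 565, 573, 576, 585, 629, 646, 657, 687, 690, 2004 → median = 585
|x − 585| sorted: 0, 9, 12, 20, 44, 54, 57, 61, 72, 102, 105, 148, 1419 → MAD = 57
Robust SD ≈ 1.4826 × 57 = 84.508

84.5 ms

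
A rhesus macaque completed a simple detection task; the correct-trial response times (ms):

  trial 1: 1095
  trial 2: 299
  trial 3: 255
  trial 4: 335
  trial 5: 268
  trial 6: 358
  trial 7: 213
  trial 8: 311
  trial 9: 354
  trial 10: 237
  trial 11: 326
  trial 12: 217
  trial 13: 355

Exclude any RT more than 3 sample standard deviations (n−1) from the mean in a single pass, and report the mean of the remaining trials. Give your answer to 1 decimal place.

n = 13, ΣRT = 4623, M = 355.615
Σ(x−M)² = 624619.08; s = √(624619.08/12) = 228.148
Cutoffs: 355.615 ± 3·228.148 → [-328.8, 1040.1]
Outside: 1095 → excluded.
Retained (n=12): Σ = 3528, mean = 3528/12 = 294.000

294.0 ms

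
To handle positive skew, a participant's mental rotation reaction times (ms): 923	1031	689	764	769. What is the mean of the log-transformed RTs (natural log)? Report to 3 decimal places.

6.717

ln(RT): 6.8276, 6.9383, 6.5352, 6.6386, 6.6451
Σ ln(RT) = 33.5848
Mean = 33.5848/5 = 6.71696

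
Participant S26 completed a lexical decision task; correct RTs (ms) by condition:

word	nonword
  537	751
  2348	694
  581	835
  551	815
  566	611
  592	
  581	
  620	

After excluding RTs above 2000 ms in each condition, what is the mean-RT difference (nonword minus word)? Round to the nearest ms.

word: exclude 2348
M(word) = 4028/7 = 575.429
M(nonword) = 3706/5 = 741.200
Difference = 741.200 − 575.429 = 165.771 ms

166 ms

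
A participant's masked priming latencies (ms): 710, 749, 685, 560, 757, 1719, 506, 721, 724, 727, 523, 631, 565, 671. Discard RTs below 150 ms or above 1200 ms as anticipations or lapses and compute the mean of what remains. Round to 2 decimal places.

Excluded: 1719
Retained (n=13): Σ = 8529
Mean = 8529/13 = 656.0769

656.08 ms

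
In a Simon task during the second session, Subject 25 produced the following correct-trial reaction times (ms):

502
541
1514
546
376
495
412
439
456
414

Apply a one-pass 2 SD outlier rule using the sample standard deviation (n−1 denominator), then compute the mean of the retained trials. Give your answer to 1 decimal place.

464.6 ms

n = 10, ΣRT = 5695, M = 569.500
Σ(x−M)² = 1019892.50; s = √(1019892.50/9) = 336.632
Cutoffs: 569.500 ± 2·336.632 → [-103.8, 1242.8]
Outside: 1514 → excluded.
Retained (n=9): Σ = 4181, mean = 4181/9 = 464.556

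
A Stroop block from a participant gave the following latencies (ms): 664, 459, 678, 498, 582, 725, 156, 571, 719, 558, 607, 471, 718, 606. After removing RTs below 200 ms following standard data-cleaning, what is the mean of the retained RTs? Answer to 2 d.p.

604.31 ms

Excluded: 156
Retained (n=13): Σ = 7856
Mean = 7856/13 = 604.3077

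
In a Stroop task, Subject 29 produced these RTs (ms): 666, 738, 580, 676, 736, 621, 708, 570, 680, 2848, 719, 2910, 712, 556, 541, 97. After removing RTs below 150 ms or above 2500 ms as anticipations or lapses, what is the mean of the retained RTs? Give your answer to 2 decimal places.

Excluded: 97, 2848, 2910
Retained (n=13): Σ = 8503
Mean = 8503/13 = 654.0769

654.08 ms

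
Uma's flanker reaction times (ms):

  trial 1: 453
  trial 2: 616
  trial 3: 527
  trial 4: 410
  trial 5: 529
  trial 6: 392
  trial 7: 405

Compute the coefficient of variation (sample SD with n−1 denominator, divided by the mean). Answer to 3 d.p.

n = 7, Σ = 3332, M = 476.0000
Σ(x−M)² = 41992.000; s = √(41992.000/6) = 83.6580
CV = 83.6580 / 476.0000 = 0.17575

0.176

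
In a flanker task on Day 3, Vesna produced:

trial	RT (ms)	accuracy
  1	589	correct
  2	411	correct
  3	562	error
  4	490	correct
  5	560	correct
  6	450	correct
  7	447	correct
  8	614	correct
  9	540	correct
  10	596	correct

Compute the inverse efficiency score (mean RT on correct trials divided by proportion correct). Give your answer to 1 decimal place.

Correct trials (n=9): 589, 411, 490, 560, 450, 447, 614, 540, 596
Mean correct RT = 4697/9 = 521.8889 ms
Proportion correct = 9/10
IES = 521.8889 / (9/10) = 579.877 ms

579.9 ms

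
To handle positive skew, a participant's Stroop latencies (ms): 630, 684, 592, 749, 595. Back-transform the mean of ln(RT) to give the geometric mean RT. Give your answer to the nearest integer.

647 ms

ln(RT): 6.4457, 6.5280, 6.3835, 6.6187, 6.3886
Mean ln(RT) = 32.3645/5 = 6.47290
Geometric mean = exp(6.47290) = 647.36 ms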